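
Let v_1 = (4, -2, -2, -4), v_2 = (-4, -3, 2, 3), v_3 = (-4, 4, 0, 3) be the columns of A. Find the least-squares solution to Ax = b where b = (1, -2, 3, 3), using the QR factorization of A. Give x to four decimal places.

x = (-2.3240, -0.4707, -1.9645)

q_1 = v_1/‖v_1‖ = (4, -2, -2, -4)/6.3246 = (0.6325, -0.3162, -0.3162, -0.6325).
r_{12} = q_1·v_2 = -4.1110.
u_2 = v_2 + 4.1110·q_1 = (-1.4000, -4.3000, 0.7000, 0.4000).
‖u_2‖ = 4.5935, so q_2 = (-0.3048, -0.9361, 0.1524, 0.0871).
r_{13} = q_1·v_3 = -5.6921; r_{23} = q_2·v_3 = -2.2641.
u_3 = v_3 + 5.6921·q_1 + 2.2641·q_2 = (-1.0900, 0.0806, -1.4550, -0.4028).
‖u_3‖ = 1.8638, so q_3 = (-0.5848, 0.0432, -0.7806, -0.2161).
Qᵀb = (-1.5811, 2.2859, -3.6616).
Back-substitute: x_3 = -3.6616/1.8638 = -1.9645.
x_2 = (2.2859 + 2.2641·(-1.9645))/4.5935 = -0.4707.
x_1 = (-1.5811 + 4.1110·(-0.4707) + 5.6921·(-1.9645))/6.3246 = -2.3240.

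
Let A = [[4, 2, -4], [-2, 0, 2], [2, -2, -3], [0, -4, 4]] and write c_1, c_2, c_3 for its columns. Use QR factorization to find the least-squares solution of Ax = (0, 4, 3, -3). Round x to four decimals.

q_1 = c_1/‖c_1‖ = (4, -2, 2, 0)/4.8990 = (0.8165, -0.4082, 0.4082, 0.0000).
r_{12} = q_1·c_2 = 0.8165.
u_2 = c_2 − 0.8165·q_1 = (1.3333, 0.3333, -2.3333, -4.0000).
‖u_2‖ = 4.8305, so q_2 = (0.2760, 0.0690, -0.4830, -0.8281).
r_{13} = q_1·c_3 = -5.3072; r_{23} = q_2·c_3 = -2.8293.
u_3 = c_3 + 5.3072·q_1 + 2.8293·q_2 = (1.1143, 0.0286, -2.2000, 1.6571).
‖u_3‖ = 2.9713, so q_3 = (0.3750, 0.0096, -0.7404, 0.5577).
Qᵀb = (-0.4082, 1.3111, -3.8559).
Back-substitute: x_3 = -3.8559/2.9713 = -1.2977.
x_2 = (1.3111 + 2.8293·(-1.2977))/4.8305 = -0.4887.
x_1 = (-0.4082 − 0.8165·(-0.4887) + 5.3072·(-1.2977))/4.8990 = -1.4078.

x = (-1.4078, -0.4887, -1.2977)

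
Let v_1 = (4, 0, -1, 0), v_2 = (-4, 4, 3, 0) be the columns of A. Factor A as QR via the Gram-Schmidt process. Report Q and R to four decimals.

v_1 = (4, 0, -1, 0); ‖v_1‖ = 4.1231, so e_1 = (0.9701, 0.0000, -0.2425, 0.0000).
e_1·v_2 = 0.9701·(-4) + 0.0000·4 + (-0.2425)·3 + 0.0000·0 = -4.6082.
u_2 = v_2 + 4.6082·e_1 = (0.4706, 4.0000, 1.8824, 0.0000).
‖u_2‖ = 4.4458, so e_2 = (0.1059, 0.8997, 0.4234, 0.0000).

Q = [[0.9701, 0.1059], [0.0000, 0.8997], [-0.2425, 0.4234], [0.0000, 0.0000]], R = [[4.1231, -4.6082], [0.0000, 4.4458]]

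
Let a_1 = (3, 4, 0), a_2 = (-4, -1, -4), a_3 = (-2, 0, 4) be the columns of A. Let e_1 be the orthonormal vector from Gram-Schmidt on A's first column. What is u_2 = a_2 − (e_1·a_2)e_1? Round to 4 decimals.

u_2 = (-2.0800, 1.5600, -4.0000)

e_1 = a_1/‖a_1‖ = (3, 4, 0)/5.0000 = (0.6000, 0.8000, 0.0000).
r_{12} = e_1·a_2 = -3.2000.
u_2 = a_2 + 3.2000·e_1 = (-2.0800, 1.5600, -4.0000).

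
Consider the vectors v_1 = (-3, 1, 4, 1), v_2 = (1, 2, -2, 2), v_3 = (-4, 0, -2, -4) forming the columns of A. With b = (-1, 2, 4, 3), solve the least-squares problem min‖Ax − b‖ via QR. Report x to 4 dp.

x = (0.9899, 0.3898, -0.3578)

v_1 = (-3, 1, 4, 1); ‖v_1‖ = 5.1962, so q_1 = (-0.5774, 0.1925, 0.7698, 0.1925).
q_1·v_2 = (-0.5774)·1 + 0.1925·2 + 0.7698·(-2) + 0.1925·2 = -1.3472.
u_2 = v_2 + 1.3472·q_1 = (0.2222, 2.2593, -0.9630, 2.2593).
‖u_2‖ = 3.3444, so q_2 = (0.0664, 0.6755, -0.2879, 0.6755).
q_1·v_3 = (-0.5774)·(-4) + 0.1925·0 + 0.7698·(-2) + 0.1925·(-4) = 0.0000; q_2·v_3 = 0.0664·(-4) + 0.6755·0 + (-0.2879)·(-2) + 0.6755·(-4) = -2.3920.
u_3 = v_3 + 0.0000·q_1 + 2.3920·q_2 = (-3.8411, 1.6159, -2.6887, -2.3841).
‖u_3‖ = 5.5026, so q_3 = (-0.6980, 0.2937, -0.4886, -0.4333).
Qᵀb = (4.6188, 2.1595, -1.9690).
Back-substitute: x_3 = -1.9690/5.5026 = -0.3578.
x_2 = (2.1595 + 2.3920·(-0.3578))/3.3444 = 0.3898.
x_1 = (4.6188 + 1.3472·0.3898 + 0.0000·(-0.3578))/5.1962 = 0.9899.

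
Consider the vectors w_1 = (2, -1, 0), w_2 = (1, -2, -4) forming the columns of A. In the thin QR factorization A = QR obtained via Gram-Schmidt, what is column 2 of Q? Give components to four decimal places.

e_2 = (-0.1422, -0.2844, -0.9481)

w_1 = (2, -1, 0); ‖w_1‖ = 2.2361, so e_1 = (0.8944, -0.4472, 0.0000).
e_1·w_2 = 0.8944·1 + (-0.4472)·(-2) + 0.0000·(-4) = 1.7889.
u_2 = w_2 − 1.7889·e_1 = (-0.6000, -1.2000, -4.0000).
‖u_2‖ = 4.2190, so e_2 = (-0.1422, -0.2844, -0.9481).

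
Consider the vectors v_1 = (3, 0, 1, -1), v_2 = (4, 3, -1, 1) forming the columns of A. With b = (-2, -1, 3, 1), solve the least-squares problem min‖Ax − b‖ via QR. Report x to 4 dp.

x = (0.1117, -0.5228)

v_1 = (3, 0, 1, -1); ‖v_1‖ = 3.3166, so e_1 = (0.9045, 0.0000, 0.3015, -0.3015).
e_1·v_2 = 0.9045·4 + 0.0000·3 + 0.3015·(-1) + (-0.3015)·1 = 3.0151.
u_2 = v_2 − 3.0151·e_1 = (1.2727, 3.0000, -1.9091, 1.9091).
‖u_2‖ = 4.2319, so e_2 = (0.3007, 0.7089, -0.4511, 0.4511).
Qᵀb = (-1.2060, -2.2126).
Back-substitute: x_2 = -2.2126/4.2319 = -0.5228.
x_1 = (-1.2060 − 3.0151·(-0.5228))/3.3166 = 0.1117.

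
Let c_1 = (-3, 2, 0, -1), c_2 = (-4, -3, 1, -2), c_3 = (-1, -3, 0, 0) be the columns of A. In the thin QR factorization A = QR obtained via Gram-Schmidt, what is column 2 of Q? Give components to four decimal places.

e_2 = (-0.4533, -0.8216, 0.1983, -0.2833)

c_1 = (-3, 2, 0, -1); ‖c_1‖ = 3.7417, so e_1 = (-0.8018, 0.5345, 0.0000, -0.2673).
e_1·c_2 = (-0.8018)·(-4) + 0.5345·(-3) + 0.0000·1 + (-0.2673)·(-2) = 2.1381.
u_2 = c_2 − 2.1381·e_1 = (-2.2857, -4.1429, 1.0000, -1.4286).
‖u_2‖ = 5.0427, so e_2 = (-0.4533, -0.8216, 0.1983, -0.2833).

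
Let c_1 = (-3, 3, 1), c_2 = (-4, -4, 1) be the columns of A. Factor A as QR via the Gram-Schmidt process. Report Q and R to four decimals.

Q = [[-0.6882, -0.6694], [0.6882, -0.7244], [0.2294, 0.1650]], R = [[4.3589, 0.2294], [0.0000, 5.7400]]

c_1 = (-3, 3, 1); ‖c_1‖ = 4.3589, so e_1 = (-0.6882, 0.6882, 0.2294).
e_1·c_2 = (-0.6882)·(-4) + 0.6882·(-4) + 0.2294·1 = 0.2294.
u_2 = c_2 − 0.2294·e_1 = (-3.8421, -4.1579, 0.9474).
‖u_2‖ = 5.7400, so e_2 = (-0.6694, -0.7244, 0.1650).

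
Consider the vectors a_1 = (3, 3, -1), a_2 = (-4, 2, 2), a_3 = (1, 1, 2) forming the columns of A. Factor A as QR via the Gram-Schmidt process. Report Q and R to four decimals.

Q = [[0.6882, -0.6025, 0.4041], [0.6882, 0.7184, -0.1010], [-0.2294, 0.3476, 0.9091]], R = [[4.3589, -1.8353, 0.9177], [0.0000, 4.5422, 0.8111], [0.0000, 0.0000, 2.1213]]

a_1 = (3, 3, -1); ‖a_1‖ = 4.3589, so e_1 = (0.6882, 0.6882, -0.2294).
e_1·a_2 = 0.6882·(-4) + 0.6882·2 + (-0.2294)·2 = -1.8353.
u_2 = a_2 + 1.8353·e_1 = (-2.7368, 3.2632, 1.5789).
‖u_2‖ = 4.5422, so e_2 = (-0.6025, 0.7184, 0.3476).
e_1·a_3 = 0.6882·1 + 0.6882·1 + (-0.2294)·2 = 0.9177; e_2·a_3 = (-0.6025)·1 + 0.7184·1 + 0.3476·2 = 0.8111.
u_3 = a_3 − 0.9177·e_1 − 0.8111·e_2 = (0.8571, -0.2143, 1.9286).
‖u_3‖ = 2.1213, so e_3 = (0.4041, -0.1010, 0.9091).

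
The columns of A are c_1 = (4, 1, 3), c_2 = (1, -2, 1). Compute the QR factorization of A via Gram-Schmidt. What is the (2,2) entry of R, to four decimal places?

r_{22} = 2.2447

c_1 = (4, 1, 3); ‖c_1‖ = 5.0990, so e_1 = (0.7845, 0.1961, 0.5883).
e_1·c_2 = 0.7845·1 + 0.1961·(-2) + 0.5883·1 = 0.9806.
u_2 = c_2 − 0.9806·e_1 = (0.2308, -2.1923, 0.4231).
r_{22} = ‖u_2‖ = 2.2447.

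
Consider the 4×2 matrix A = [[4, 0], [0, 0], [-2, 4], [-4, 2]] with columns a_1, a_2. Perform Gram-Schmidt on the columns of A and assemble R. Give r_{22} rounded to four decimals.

r_{22} = 3.5901

q_1 = a_1/‖a_1‖ = (4, 0, -2, -4)/6.0000 = (0.6667, 0.0000, -0.3333, -0.6667).
r_{12} = q_1·a_2 = -2.6667.
u_2 = a_2 + 2.6667·q_1 = (1.7778, 0.0000, 3.1111, 0.2222).
r_{22} = ‖u_2‖ = 3.5901.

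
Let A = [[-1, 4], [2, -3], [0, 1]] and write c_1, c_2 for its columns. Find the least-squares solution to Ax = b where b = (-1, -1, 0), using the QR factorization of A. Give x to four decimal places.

q_1 = c_1/‖c_1‖ = (-1, 2, 0)/2.2361 = (-0.4472, 0.8944, 0.0000).
r_{12} = q_1·c_2 = -4.4721.
u_2 = c_2 + 4.4721·q_1 = (2.0000, 1.0000, 1.0000).
‖u_2‖ = 2.4495, so q_2 = (0.8165, 0.4082, 0.4082).
Qᵀb = (-0.4472, -1.2247).
Back-substitute: x_2 = -1.2247/2.4495 = -0.5000.
x_1 = (-0.4472 + 4.4721·(-0.5000))/2.2361 = -1.2000.

x = (-1.2000, -0.5000)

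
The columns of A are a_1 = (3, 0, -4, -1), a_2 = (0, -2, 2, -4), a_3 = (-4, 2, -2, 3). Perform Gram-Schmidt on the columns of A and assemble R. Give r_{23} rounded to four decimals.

r_{23} = -4.3586

a_1 = (3, 0, -4, -1); ‖a_1‖ = 5.0990, so e_1 = (0.5883, 0.0000, -0.7845, -0.1961).
e_1·a_2 = 0.5883·0 + 0.0000·(-2) + (-0.7845)·2 + (-0.1961)·(-4) = -0.7845.
u_2 = a_2 + 0.7845·e_1 = (0.4615, -2.0000, 1.3846, -4.1538).
‖u_2‖ = 4.8358, so e_2 = (0.0954, -0.4136, 0.2863, -0.8590).
r_{23} = e_2·a_3 = -4.3586.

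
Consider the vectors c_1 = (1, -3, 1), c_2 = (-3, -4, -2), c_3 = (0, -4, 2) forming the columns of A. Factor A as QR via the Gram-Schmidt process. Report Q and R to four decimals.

c_1 = (1, -3, 1); ‖c_1‖ = 3.3166, so e_1 = (0.3015, -0.9045, 0.3015).
e_1·c_2 = 0.3015·(-3) + (-0.9045)·(-4) + 0.3015·(-2) = 2.1106.
u_2 = c_2 − 2.1106·e_1 = (-3.6364, -2.0909, -2.6364).
‖u_2‖ = 4.9543, so e_2 = (-0.7340, -0.4220, -0.5321).
e_1·c_3 = 0.3015·0 + (-0.9045)·(-4) + 0.3015·2 = 4.2212; e_2·c_3 = (-0.7340)·0 + (-0.4220)·(-4) + (-0.5321)·2 = 0.6239.
u_3 = c_3 − 4.2212·e_1 − 0.6239·e_2 = (-0.8148, 0.0815, 1.0593).
‖u_3‖ = 1.3389, so e_3 = (-0.6086, 0.0609, 0.7912).

Q = [[0.3015, -0.7340, -0.6086], [-0.9045, -0.4220, 0.0609], [0.3015, -0.5321, 0.7912]], R = [[3.3166, 2.1106, 4.2212], [0.0000, 4.9543, 0.6239], [0.0000, 0.0000, 1.3389]]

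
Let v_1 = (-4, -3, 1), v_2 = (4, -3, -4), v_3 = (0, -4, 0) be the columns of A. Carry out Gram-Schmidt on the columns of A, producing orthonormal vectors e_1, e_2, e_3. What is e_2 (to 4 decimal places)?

e_2 = (0.3828, -0.7081, -0.5933)

e_1 = v_1/‖v_1‖ = (-4, -3, 1)/5.0990 = (-0.7845, -0.5883, 0.1961).
r_{12} = e_1·v_2 = -2.1573.
u_2 = v_2 + 2.1573·e_1 = (2.3077, -4.2692, -3.5769).
‖u_2‖ = 6.0288, so e_2 = (0.3828, -0.7081, -0.5933).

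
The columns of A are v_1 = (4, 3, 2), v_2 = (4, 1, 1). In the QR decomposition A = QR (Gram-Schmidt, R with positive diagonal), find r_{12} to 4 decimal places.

r_{12} = 3.8996

e_1 = v_1/‖v_1‖ = (4, 3, 2)/5.3852 = (0.7428, 0.5571, 0.3714).
r_{12} = e_1·v_2 = 3.8996.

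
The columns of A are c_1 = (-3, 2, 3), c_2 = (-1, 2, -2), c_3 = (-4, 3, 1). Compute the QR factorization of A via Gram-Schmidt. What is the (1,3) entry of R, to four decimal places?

c_1 = (-3, 2, 3); ‖c_1‖ = 4.6904, so q_1 = (-0.6396, 0.4264, 0.6396).
r_{13} = q_1·c_3 = 4.4772.

r_{13} = 4.4772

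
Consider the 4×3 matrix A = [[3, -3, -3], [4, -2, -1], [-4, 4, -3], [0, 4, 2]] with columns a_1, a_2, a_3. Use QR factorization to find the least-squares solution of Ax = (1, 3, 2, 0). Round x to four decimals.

x = (0.5306, 0.4666, -0.6407)

a_1 = (3, 4, -4, 0); ‖a_1‖ = 6.4031, so q_1 = (0.4685, 0.6247, -0.6247, 0.0000).
q_1·a_2 = 0.4685·(-3) + 0.6247·(-2) + (-0.6247)·4 + 0.0000·4 = -5.1537.
u_2 = a_2 + 5.1537·q_1 = (-0.5854, 1.2195, 0.7805, 4.0000).
‖u_2‖ = 4.2941, so q_2 = (-0.1363, 0.2840, 0.1818, 0.9315).
q_1·a_3 = 0.4685·(-3) + 0.6247·(-1) + (-0.6247)·(-3) + 0.0000·2 = -0.1562; q_2·a_3 = (-0.1363)·(-3) + 0.2840·(-1) + 0.1818·(-3) + 0.9315·2 = 1.4427.
u_3 = a_3 + 0.1562·q_1 − 1.4427·q_2 = (-2.7302, -1.3122, -3.3598, 0.6561).
‖u_3‖ = 4.5710, so q_3 = (-0.5973, -0.2871, -0.7350, 0.1435).
Qᵀb = (1.0932, 1.0792, -2.9285).
Back-substitute: x_3 = -2.9285/4.5710 = -0.6407.
x_2 = (1.0792 − 1.4427·(-0.6407))/4.2941 = 0.4666.
x_1 = (1.0932 + 5.1537·0.4666 + 0.1562·(-0.6407))/6.4031 = 0.5306.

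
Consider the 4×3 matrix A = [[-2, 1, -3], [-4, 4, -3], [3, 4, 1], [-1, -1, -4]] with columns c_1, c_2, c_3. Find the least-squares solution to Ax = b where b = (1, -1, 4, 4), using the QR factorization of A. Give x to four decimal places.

x = (1.5294, 0.2025, -1.3948)

q_1 = c_1/‖c_1‖ = (-2, -4, 3, -1)/5.4772 = (-0.3651, -0.7303, 0.5477, -0.1826).
r_{12} = q_1·c_2 = -0.9129.
u_2 = c_2 + 0.9129·q_1 = (0.6667, 3.3333, 4.5000, -1.1667).
‖u_2‖ = 5.7591, so q_2 = (0.1158, 0.5788, 0.7814, -0.2026).
r_{13} = q_1·c_3 = 4.5644; r_{23} = q_2·c_3 = -0.4920.
u_3 = c_3 − 4.5644·q_1 + 0.4920·q_2 = (-1.2764, 0.6181, -1.1156, -3.2663).
‖u_3‖ = 3.7316, so q_3 = (-0.3420, 0.1656, -0.2990, -0.8753).
Qᵀb = (1.8257, 1.8522, -5.2048).
Back-substitute: x_3 = -5.2048/3.7316 = -1.3948.
x_2 = (1.8522 + 0.4920·(-1.3948))/5.7591 = 0.2025.
x_1 = (1.8257 + 0.9129·0.2025 − 4.5644·(-1.3948))/5.4772 = 1.5294.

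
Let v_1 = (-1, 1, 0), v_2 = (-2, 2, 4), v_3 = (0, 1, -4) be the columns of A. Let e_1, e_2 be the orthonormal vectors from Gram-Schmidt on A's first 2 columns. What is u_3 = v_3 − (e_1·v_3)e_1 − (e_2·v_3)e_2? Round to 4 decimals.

e_1 = v_1/‖v_1‖ = (-1, 1, 0)/1.4142 = (-0.7071, 0.7071, 0.0000).
r_{12} = e_1·v_2 = 2.8284.
u_2 = v_2 − 2.8284·e_1 = (0.0000, 0.0000, 4.0000).
‖u_2‖ = 4.0000, so e_2 = (0.0000, 0.0000, 1.0000).
r_{13} = e_1·v_3 = 0.7071; r_{23} = e_2·v_3 = -4.0000.
u_3 = v_3 − 0.7071·e_1 + 4.0000·e_2 = (0.5000, 0.5000, 0.0000).

u_3 = (0.5000, 0.5000, 0.0000)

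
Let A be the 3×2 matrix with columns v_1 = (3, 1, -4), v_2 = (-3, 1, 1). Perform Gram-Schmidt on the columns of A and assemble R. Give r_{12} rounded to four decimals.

r_{12} = -2.3534

v_1 = (3, 1, -4); ‖v_1‖ = 5.0990, so q_1 = (0.5883, 0.1961, -0.7845).
r_{12} = q_1·v_2 = -2.3534.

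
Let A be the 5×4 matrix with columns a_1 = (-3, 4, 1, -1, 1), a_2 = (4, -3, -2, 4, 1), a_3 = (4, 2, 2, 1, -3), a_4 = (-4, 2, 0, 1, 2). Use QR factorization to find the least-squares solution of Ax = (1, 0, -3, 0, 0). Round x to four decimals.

x = (1.0944, 0.6294, -0.5053, -1.0201)

a_1 = (-3, 4, 1, -1, 1); ‖a_1‖ = 5.2915, so q_1 = (-0.5669, 0.7559, 0.1890, -0.1890, 0.1890).
q_1·a_2 = (-0.5669)·4 + 0.7559·(-3) + 0.1890·(-2) + (-0.1890)·4 + 0.1890·1 = -5.4805.
u_2 = a_2 + 5.4805·q_1 = (0.8929, 1.1429, -0.9643, 2.9643, 2.0357).
‖u_2‖ = 3.9955, so q_2 = (0.2235, 0.2860, -0.2413, 0.7419, 0.5095).
q_1·a_3 = (-0.5669)·4 + 0.7559·2 + 0.1890·2 + (-0.1890)·1 + 0.1890·(-3) = -1.1339; q_2·a_3 = 0.2235·4 + 0.2860·2 + (-0.2413)·2 + 0.7419·1 + 0.5095·(-3) = 0.1966.
u_3 = a_3 + 1.1339·q_1 − 0.1966·q_2 = (3.3132, 2.8009, 2.2617, 0.6398, -2.8859).
‖u_3‖ = 5.7163, so q_3 = (0.5796, 0.4900, 0.3957, 0.1119, -0.5049).
q_1·a_4 = (-0.5669)·(-4) + 0.7559·2 + 0.1890·0 + (-0.1890)·1 + 0.1890·2 = 3.9686; q_2·a_4 = 0.2235·(-4) + 0.2860·2 + (-0.2413)·0 + 0.7419·1 + 0.5095·2 = 1.4391; q_3·a_4 = 0.5796·(-4) + 0.4900·2 + 0.3957·0 + 0.1119·1 + (-0.5049)·2 = -2.2363.
u_4 = a_4 − 3.9686·q_1 − 1.4391·q_2 + 2.2363·q_3 = (-0.7754, -0.3159, 0.4821, 0.9326, -0.6122).
‖u_4‖ = 1.4759, so q_4 = (-0.5254, -0.2140, 0.3267, 0.6319, -0.4148).
Qᵀb = (-1.1339, 0.9475, -0.6074, -1.5055).
Back-substitute: x_4 = -1.5055/1.4759 = -1.0201.
x_3 = (-0.6074 + 2.2363·(-1.0201))/5.7163 = -0.5053.
x_2 = (0.9475 − 0.1966·(-0.5053) − 1.4391·(-1.0201))/3.9955 = 0.6294.
x_1 = (-1.1339 + 5.4805·0.6294 + 1.1339·(-0.5053) − 3.9686·(-1.0201))/5.2915 = 1.0944.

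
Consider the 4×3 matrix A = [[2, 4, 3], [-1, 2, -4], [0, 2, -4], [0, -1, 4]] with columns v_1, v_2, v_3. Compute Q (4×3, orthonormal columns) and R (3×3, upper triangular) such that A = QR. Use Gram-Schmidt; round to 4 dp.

v_1 = (2, -1, 0, 0); ‖v_1‖ = 2.2361, so q_1 = (0.8944, -0.4472, 0.0000, 0.0000).
q_1·v_2 = 0.8944·4 + (-0.4472)·2 + 0.0000·2 + 0.0000·(-1) = 2.6833.
u_2 = v_2 − 2.6833·q_1 = (1.6000, 3.2000, 2.0000, -1.0000).
‖u_2‖ = 4.2190, so q_2 = (0.3792, 0.7585, 0.4740, -0.2370).
q_1·v_3 = 0.8944·3 + (-0.4472)·(-4) + 0.0000·(-4) + 0.0000·4 = 4.4721; q_2·v_3 = 0.3792·3 + 0.7585·(-4) + 0.4740·(-4) + (-0.2370)·4 = -4.7405.
u_3 = v_3 − 4.4721·q_1 + 4.7405·q_2 = (0.7978, 1.5955, -1.7528, 2.8764).
‖u_3‖ = 3.8116, so q_3 = (0.2093, 0.4186, -0.4599, 0.7547).

Q = [[0.8944, 0.3792, 0.2093], [-0.4472, 0.7585, 0.4186], [0.0000, 0.4740, -0.4599], [0.0000, -0.2370, 0.7547]], R = [[2.2361, 2.6833, 4.4721], [0.0000, 4.2190, -4.7405], [0.0000, 0.0000, 3.8116]]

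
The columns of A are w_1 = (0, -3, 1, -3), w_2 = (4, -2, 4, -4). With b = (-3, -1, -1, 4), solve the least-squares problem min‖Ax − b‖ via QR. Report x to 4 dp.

x = (0.2778, -0.6944)

w_1 = (0, -3, 1, -3); ‖w_1‖ = 4.3589, so q_1 = (0.0000, -0.6882, 0.2294, -0.6882).
q_1·w_2 = 0.0000·4 + (-0.6882)·(-2) + 0.2294·4 + (-0.6882)·(-4) = 5.0471.
u_2 = w_2 − 5.0471·q_1 = (4.0000, 1.4737, 2.8421, -0.5263).
‖u_2‖ = 5.1504, so q_2 = (0.7766, 0.2861, 0.5518, -0.1022).
Qᵀb = (-2.2942, -3.5766).
Back-substitute: x_2 = -3.5766/5.1504 = -0.6944.
x_1 = (-2.2942 − 5.0471·(-0.6944))/4.3589 = 0.2778.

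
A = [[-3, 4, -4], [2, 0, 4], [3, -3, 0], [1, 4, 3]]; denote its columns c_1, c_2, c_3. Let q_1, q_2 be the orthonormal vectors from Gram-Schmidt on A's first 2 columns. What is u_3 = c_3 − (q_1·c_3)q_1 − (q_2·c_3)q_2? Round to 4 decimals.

u_3 = (-1.8150, 1.3242, -2.6422, -0.1667)

q_1 = c_1/‖c_1‖ = (-3, 2, 3, 1)/4.7958 = (-0.6255, 0.4170, 0.6255, 0.2085).
r_{12} = q_1·c_2 = -3.5447.
u_2 = c_2 + 3.5447·q_1 = (1.7826, 1.4783, -0.7826, 4.7391).
‖u_2‖ = 5.3324, so q_2 = (0.3343, 0.2772, -0.1468, 0.8887).
r_{13} = q_1·c_3 = 4.7958; r_{23} = q_2·c_3 = 2.4379.
u_3 = c_3 − 4.7958·q_1 − 2.4379·q_2 = (-1.8150, 1.3242, -2.6422, -0.1667).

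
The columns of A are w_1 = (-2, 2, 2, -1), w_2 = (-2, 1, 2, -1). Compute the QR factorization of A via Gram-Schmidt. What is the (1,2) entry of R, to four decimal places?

q_1 = w_1/‖w_1‖ = (-2, 2, 2, -1)/3.6056 = (-0.5547, 0.5547, 0.5547, -0.2774).
r_{12} = q_1·w_2 = 3.0509.

r_{12} = 3.0509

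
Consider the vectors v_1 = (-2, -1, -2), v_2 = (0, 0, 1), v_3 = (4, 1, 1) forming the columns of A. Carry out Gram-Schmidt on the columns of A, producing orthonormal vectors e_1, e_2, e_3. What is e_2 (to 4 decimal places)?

e_1 = v_1/‖v_1‖ = (-2, -1, -2)/3.0000 = (-0.6667, -0.3333, -0.6667).
r_{12} = e_1·v_2 = -0.6667.
u_2 = v_2 + 0.6667·e_1 = (-0.4444, -0.2222, 0.5556).
‖u_2‖ = 0.7454, so e_2 = (-0.5963, -0.2981, 0.7454).

e_2 = (-0.5963, -0.2981, 0.7454)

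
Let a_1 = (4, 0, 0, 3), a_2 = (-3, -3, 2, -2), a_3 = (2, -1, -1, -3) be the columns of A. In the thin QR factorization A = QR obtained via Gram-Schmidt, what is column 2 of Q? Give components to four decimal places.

a_1 = (4, 0, 0, 3); ‖a_1‖ = 5.0000, so e_1 = (0.8000, 0.0000, 0.0000, 0.6000).
e_1·a_2 = 0.8000·(-3) + 0.0000·(-3) + 0.0000·2 + 0.6000·(-2) = -3.6000.
u_2 = a_2 + 3.6000·e_1 = (-0.1200, -3.0000, 2.0000, 0.1600).
‖u_2‖ = 3.6111, so e_2 = (-0.0332, -0.8308, 0.5538, 0.0443).

e_2 = (-0.0332, -0.8308, 0.5538, 0.0443)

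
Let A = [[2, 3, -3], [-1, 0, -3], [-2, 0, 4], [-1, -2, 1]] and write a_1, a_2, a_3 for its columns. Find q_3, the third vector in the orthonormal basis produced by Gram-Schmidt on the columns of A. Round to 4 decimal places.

a_1 = (2, -1, -2, -1); ‖a_1‖ = 3.1623, so q_1 = (0.6325, -0.3162, -0.6325, -0.3162).
q_1·a_2 = 0.6325·3 + (-0.3162)·0 + (-0.6325)·0 + (-0.3162)·(-2) = 2.5298.
u_2 = a_2 − 2.5298·q_1 = (1.4000, 0.8000, 1.6000, -1.2000).
‖u_2‖ = 2.5690, so q_2 = (0.5449, 0.3114, 0.6228, -0.4671).
q_1·a_3 = 0.6325·(-3) + (-0.3162)·(-3) + (-0.6325)·4 + (-0.3162)·1 = -3.7947; q_2·a_3 = 0.5449·(-3) + 0.3114·(-3) + 0.6228·4 + (-0.4671)·1 = -0.5449.
u_3 = a_3 + 3.7947·q_1 + 0.5449·q_2 = (-0.3030, -4.0303, 1.9394, -0.4545).
‖u_3‖ = 4.5059, so q_3 = (-0.0673, -0.8945, 0.4304, -0.1009).

q_3 = (-0.0673, -0.8945, 0.4304, -0.1009)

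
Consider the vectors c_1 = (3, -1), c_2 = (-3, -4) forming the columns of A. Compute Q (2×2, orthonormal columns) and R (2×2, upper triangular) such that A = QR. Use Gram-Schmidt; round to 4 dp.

Q = [[0.9487, -0.3162], [-0.3162, -0.9487]], R = [[3.1623, -1.5811], [0.0000, 4.7434]]

c_1 = (3, -1); ‖c_1‖ = 3.1623, so e_1 = (0.9487, -0.3162).
e_1·c_2 = 0.9487·(-3) + (-0.3162)·(-4) = -1.5811.
u_2 = c_2 + 1.5811·e_1 = (-1.5000, -4.5000).
‖u_2‖ = 4.7434, so e_2 = (-0.3162, -0.9487).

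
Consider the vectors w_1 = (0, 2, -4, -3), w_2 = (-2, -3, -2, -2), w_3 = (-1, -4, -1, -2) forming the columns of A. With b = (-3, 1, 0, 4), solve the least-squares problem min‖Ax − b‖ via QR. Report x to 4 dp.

w_1 = (0, 2, -4, -3); ‖w_1‖ = 5.3852, so e_1 = (0.0000, 0.3714, -0.7428, -0.5571).
e_1·w_2 = 0.0000·(-2) + 0.3714·(-3) + (-0.7428)·(-2) + (-0.5571)·(-2) = 1.4856.
u_2 = w_2 − 1.4856·e_1 = (-2.0000, -3.5517, -0.8966, -1.1724).
‖u_2‖ = 4.3351, so e_2 = (-0.4614, -0.8193, -0.2068, -0.2704).
e_1·w_3 = 0.0000·(-1) + 0.3714·(-4) + (-0.7428)·(-1) + (-0.5571)·(-2) = 0.3714; e_2·w_3 = (-0.4614)·(-1) + (-0.8193)·(-4) + (-0.2068)·(-1) + (-0.2704)·(-2) = 4.4862.
u_3 = w_3 − 0.3714·e_1 − 4.4862·e_2 = (1.0697, -0.4624, 0.2037, -0.5798).
‖u_3‖ = 1.3175, so e_3 = (0.8119, -0.3510, 0.1546, -0.4401).
Qᵀb = (-1.8570, -0.5170, -4.5472).
Back-substitute: x_3 = -4.5472/1.3175 = -3.4514.
x_2 = (-0.5170 − 4.4862·(-3.4514))/4.3351 = 3.4524.
x_1 = (-1.8570 − 1.4856·3.4524 − 0.3714·(-3.4514))/5.3852 = -1.0592.

x = (-1.0592, 3.4524, -3.4514)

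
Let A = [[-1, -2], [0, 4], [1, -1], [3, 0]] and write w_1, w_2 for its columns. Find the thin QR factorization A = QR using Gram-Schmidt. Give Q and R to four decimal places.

Q = [[-0.3015, -0.4175], [0.0000, 0.8748], [0.3015, -0.2386], [0.9045, -0.0596]], R = [[3.3166, 0.3015], [0.0000, 4.5726]]

q_1 = w_1/‖w_1‖ = (-1, 0, 1, 3)/3.3166 = (-0.3015, 0.0000, 0.3015, 0.9045).
r_{12} = q_1·w_2 = 0.3015.
u_2 = w_2 − 0.3015·q_1 = (-1.9091, 4.0000, -1.0909, -0.2727).
‖u_2‖ = 4.5726, so q_2 = (-0.4175, 0.8748, -0.2386, -0.0596).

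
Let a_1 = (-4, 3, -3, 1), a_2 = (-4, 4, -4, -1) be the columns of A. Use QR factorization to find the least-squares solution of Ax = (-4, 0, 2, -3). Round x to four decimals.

q_1 = a_1/‖a_1‖ = (-4, 3, -3, 1)/5.9161 = (-0.6761, 0.5071, -0.5071, 0.1690).
r_{12} = q_1·a_2 = 6.5922.
u_2 = a_2 − 6.5922·q_1 = (0.4571, 0.6571, -0.6571, -2.1143).
‖u_2‖ = 2.3543, so q_2 = (0.1942, 0.2791, -0.2791, -0.8980).
Qᵀb = (1.1832, 1.3592).
Back-substitute: x_2 = 1.3592/2.3543 = 0.5773.
x_1 = (1.1832 − 6.5922·0.5773)/5.9161 = -0.4433.

x = (-0.4433, 0.5773)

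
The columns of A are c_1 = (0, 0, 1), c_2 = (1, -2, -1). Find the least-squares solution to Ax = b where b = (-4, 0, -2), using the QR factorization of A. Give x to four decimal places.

x = (-2.8000, -0.8000)

e_1 = c_1/‖c_1‖ = (0, 0, 1)/1.0000 = (0.0000, 0.0000, 1.0000).
r_{12} = e_1·c_2 = -1.0000.
u_2 = c_2 + 1.0000·e_1 = (1.0000, -2.0000, 0.0000).
‖u_2‖ = 2.2361, so e_2 = (0.4472, -0.8944, 0.0000).
Qᵀb = (-2.0000, -1.7889).
Back-substitute: x_2 = -1.7889/2.2361 = -0.8000.
x_1 = (-2.0000 + 1.0000·(-0.8000))/1.0000 = -2.8000.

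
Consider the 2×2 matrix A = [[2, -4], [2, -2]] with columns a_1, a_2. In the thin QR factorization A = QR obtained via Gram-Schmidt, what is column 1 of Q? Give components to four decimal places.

q_1 = (0.7071, 0.7071)

a_1 = (2, 2); ‖a_1‖ = 2.8284, so q_1 = (0.7071, 0.7071).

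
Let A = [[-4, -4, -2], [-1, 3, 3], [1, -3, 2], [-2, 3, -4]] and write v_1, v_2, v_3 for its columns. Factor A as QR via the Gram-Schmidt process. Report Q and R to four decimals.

Q = [[-0.8528, -0.5034, 0.0926], [-0.2132, 0.4894, 0.8364], [0.2132, -0.4894, 0.2190], [-0.4264, 0.5173, -0.4939]], R = [[4.6904, 0.8528, 3.1980], [0.0000, 6.5017, -0.5733], [0.0000, 0.0000, 4.7375]]

v_1 = (-4, -1, 1, -2); ‖v_1‖ = 4.6904, so q_1 = (-0.8528, -0.2132, 0.2132, -0.4264).
q_1·v_2 = (-0.8528)·(-4) + (-0.2132)·3 + 0.2132·(-3) + (-0.4264)·3 = 0.8528.
u_2 = v_2 − 0.8528·q_1 = (-3.2727, 3.1818, -3.1818, 3.3636).
‖u_2‖ = 6.5017, so q_2 = (-0.5034, 0.4894, -0.4894, 0.5173).
q_1·v_3 = (-0.8528)·(-2) + (-0.2132)·3 + 0.2132·2 + (-0.4264)·(-4) = 3.1980; q_2·v_3 = (-0.5034)·(-2) + 0.4894·3 + (-0.4894)·2 + 0.5173·(-4) = -0.5733.
u_3 = v_3 − 3.1980·q_1 + 0.5733·q_2 = (0.4387, 3.9624, 1.0376, -2.3398).
‖u_3‖ = 4.7375, so q_3 = (0.0926, 0.8364, 0.2190, -0.4939).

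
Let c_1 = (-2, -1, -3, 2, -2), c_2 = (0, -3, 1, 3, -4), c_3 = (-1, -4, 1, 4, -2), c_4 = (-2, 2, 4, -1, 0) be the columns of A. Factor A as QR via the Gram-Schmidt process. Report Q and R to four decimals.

Q = [[-0.4264, 0.2492, -0.3018, -0.7602], [-0.2132, -0.4627, -0.4615, 0.3892], [-0.6396, 0.5695, 0.1664, 0.4882], [0.4264, 0.3382, 0.4190, -0.0125], [-0.4264, -0.5339, 0.7019, -0.1792]], R = [[4.6904, 2.9848, 3.1980, -2.5584], [0.0000, 5.1079, 4.5918, 0.5161], [0.0000, 0.0000, 2.5861, -0.0728], [0.0000, 0.0000, 0.0000, 4.2641]]

q_1 = c_1/‖c_1‖ = (-2, -1, -3, 2, -2)/4.6904 = (-0.4264, -0.2132, -0.6396, 0.4264, -0.4264).
r_{12} = q_1·c_2 = 2.9848.
u_2 = c_2 − 2.9848·q_1 = (1.2727, -2.3636, 2.9091, 1.7273, -2.7273).
‖u_2‖ = 5.1079, so q_2 = (0.2492, -0.4627, 0.5695, 0.3382, -0.5339).
r_{13} = q_1·c_3 = 3.1980; r_{23} = q_2·c_3 = 4.5918.
u_3 = c_3 − 3.1980·q_1 − 4.5918·q_2 = (-0.7805, -1.1934, 0.4303, 1.0836, 1.8153).
‖u_3‖ = 2.5861, so q_3 = (-0.3018, -0.4615, 0.1664, 0.4190, 0.7019).
r_{14} = q_1·c_4 = -2.5584; r_{24} = q_2·c_4 = 0.5161; r_{34} = q_3·c_4 = -0.0728.
u_4 = c_4 + 2.5584·q_1 − 0.5161·q_2 + 0.0728·q_3 = (-3.2415, 1.6598, 2.0818, -0.0531, -0.7643).
‖u_4‖ = 4.2641, so q_4 = (-0.7602, 0.3892, 0.4882, -0.0125, -0.1792).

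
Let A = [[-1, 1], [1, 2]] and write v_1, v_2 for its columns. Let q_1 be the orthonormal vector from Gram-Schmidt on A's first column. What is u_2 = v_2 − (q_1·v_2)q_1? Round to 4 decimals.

u_2 = (1.5000, 1.5000)

v_1 = (-1, 1); ‖v_1‖ = 1.4142, so q_1 = (-0.7071, 0.7071).
q_1·v_2 = (-0.7071)·1 + 0.7071·2 = 0.7071.
u_2 = v_2 − 0.7071·q_1 = (1.5000, 1.5000).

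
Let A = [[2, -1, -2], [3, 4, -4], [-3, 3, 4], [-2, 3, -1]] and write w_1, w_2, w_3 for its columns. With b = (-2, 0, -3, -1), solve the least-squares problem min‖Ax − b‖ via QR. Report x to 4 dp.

x = (-0.1128, -0.3469, -0.3153)

q_1 = w_1/‖w_1‖ = (2, 3, -3, -2)/5.0990 = (0.3922, 0.5883, -0.5883, -0.3922).
r_{12} = q_1·w_2 = -0.9806.
u_2 = w_2 + 0.9806·q_1 = (-0.6154, 4.5769, 2.4231, 2.6154).
‖u_2‖ = 5.8342, so q_2 = (-0.1055, 0.7845, 0.4153, 0.4483).
r_{13} = q_1·w_3 = -5.0990; r_{23} = q_2·w_3 = -1.7140.
u_3 = w_3 + 5.0990·q_1 + 1.7140·q_2 = (-0.1808, 0.3446, 1.7119, -2.2316).
‖u_3‖ = 2.8394, so q_3 = (-0.0637, 0.1214, 0.6029, -0.7860).
Qᵀb = (1.3728, -1.4833, -0.8954).
Back-substitute: x_3 = -0.8954/2.8394 = -0.3153.
x_2 = (-1.4833 + 1.7140·(-0.3153))/5.8342 = -0.3469.
x_1 = (1.3728 + 0.9806·(-0.3469) + 5.0990·(-0.3153))/5.0990 = -0.1128.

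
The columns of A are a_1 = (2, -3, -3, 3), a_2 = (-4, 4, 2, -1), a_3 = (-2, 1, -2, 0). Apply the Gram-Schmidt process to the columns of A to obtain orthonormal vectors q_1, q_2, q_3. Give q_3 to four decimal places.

q_1 = a_1/‖a_1‖ = (2, -3, -3, 3)/5.5678 = (0.3592, -0.5388, -0.5388, 0.5388).
r_{12} = q_1·a_2 = -5.2086.
u_2 = a_2 + 5.2086·q_1 = (-2.1290, 1.1935, -0.8065, 1.8065).
‖u_2‖ = 3.1418, so q_2 = (-0.6776, 0.3799, -0.2567, 0.5750).
r_{13} = q_1·a_3 = -0.1796; r_{23} = q_2·a_3 = 2.2486.
u_3 = a_3 + 0.1796·q_1 − 2.2486·q_2 = (-0.4118, 0.0490, -1.5196, -1.1961).
‖u_3‖ = 1.9778, so q_3 = (-0.2082, 0.0248, -0.7683, -0.6047).

q_3 = (-0.2082, 0.0248, -0.7683, -0.6047)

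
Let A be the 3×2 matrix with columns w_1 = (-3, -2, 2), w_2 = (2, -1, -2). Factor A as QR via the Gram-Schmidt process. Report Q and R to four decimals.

w_1 = (-3, -2, 2); ‖w_1‖ = 4.1231, so q_1 = (-0.7276, -0.4851, 0.4851).
q_1·w_2 = (-0.7276)·2 + (-0.4851)·(-1) + 0.4851·(-2) = -1.9403.
u_2 = w_2 + 1.9403·q_1 = (0.5882, -1.9412, -1.0588).
‖u_2‖ = 2.2881, so q_2 = (0.2571, -0.8484, -0.4628).

Q = [[-0.7276, 0.2571], [-0.4851, -0.8484], [0.4851, -0.4628]], R = [[4.1231, -1.9403], [0.0000, 2.2881]]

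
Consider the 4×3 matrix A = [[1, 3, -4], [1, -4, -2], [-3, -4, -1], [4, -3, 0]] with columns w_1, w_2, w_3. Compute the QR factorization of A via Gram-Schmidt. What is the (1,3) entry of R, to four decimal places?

r_{13} = -0.5774

w_1 = (1, 1, -3, 4); ‖w_1‖ = 5.1962, so q_1 = (0.1925, 0.1925, -0.5774, 0.7698).
r_{13} = q_1·w_3 = -0.5774.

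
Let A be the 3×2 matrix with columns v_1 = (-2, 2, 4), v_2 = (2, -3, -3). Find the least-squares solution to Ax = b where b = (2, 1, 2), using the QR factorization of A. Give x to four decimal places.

x = (0.5000, 0.2727)

v_1 = (-2, 2, 4); ‖v_1‖ = 4.8990, so q_1 = (-0.4082, 0.4082, 0.8165).
q_1·v_2 = (-0.4082)·2 + 0.4082·(-3) + 0.8165·(-3) = -4.4907.
u_2 = v_2 + 4.4907·q_1 = (0.1667, -1.1667, 0.6667).
‖u_2‖ = 1.3540, so q_2 = (0.1231, -0.8616, 0.4924).
Qᵀb = (1.2247, 0.3693).
Back-substitute: x_2 = 0.3693/1.3540 = 0.2727.
x_1 = (1.2247 + 4.4907·0.2727)/4.8990 = 0.5000.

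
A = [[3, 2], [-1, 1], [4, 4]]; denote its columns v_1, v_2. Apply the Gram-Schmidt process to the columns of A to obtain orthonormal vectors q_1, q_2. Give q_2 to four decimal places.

q_1 = v_1/‖v_1‖ = (3, -1, 4)/5.0990 = (0.5883, -0.1961, 0.7845).
r_{12} = q_1·v_2 = 4.1184.
u_2 = v_2 − 4.1184·q_1 = (-0.4231, 1.8077, 0.7692).
‖u_2‖ = 2.0096, so q_2 = (-0.2105, 0.8995, 0.3828).

q_2 = (-0.2105, 0.8995, 0.3828)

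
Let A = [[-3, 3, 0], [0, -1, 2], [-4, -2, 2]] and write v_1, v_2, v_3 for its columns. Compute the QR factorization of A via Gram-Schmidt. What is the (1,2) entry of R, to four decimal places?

v_1 = (-3, 0, -4); ‖v_1‖ = 5.0000, so e_1 = (-0.6000, 0.0000, -0.8000).
r_{12} = e_1·v_2 = -0.2000.

r_{12} = -0.2000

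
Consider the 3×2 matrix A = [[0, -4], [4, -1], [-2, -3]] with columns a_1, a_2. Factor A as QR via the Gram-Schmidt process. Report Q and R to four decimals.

a_1 = (0, 4, -2); ‖a_1‖ = 4.4721, so e_1 = (0.0000, 0.8944, -0.4472).
e_1·a_2 = 0.0000·(-4) + 0.8944·(-1) + (-0.4472)·(-3) = 0.4472.
u_2 = a_2 − 0.4472·e_1 = (-4.0000, -1.4000, -2.8000).
‖u_2‖ = 5.0794, so e_2 = (-0.7875, -0.2756, -0.5512).

Q = [[0.0000, -0.7875], [0.8944, -0.2756], [-0.4472, -0.5512]], R = [[4.4721, 0.4472], [0.0000, 5.0794]]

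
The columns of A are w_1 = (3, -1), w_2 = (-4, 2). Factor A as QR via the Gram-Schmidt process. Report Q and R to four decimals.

Q = [[0.9487, 0.3162], [-0.3162, 0.9487]], R = [[3.1623, -4.4272], [0.0000, 0.6325]]

q_1 = w_1/‖w_1‖ = (3, -1)/3.1623 = (0.9487, -0.3162).
r_{12} = q_1·w_2 = -4.4272.
u_2 = w_2 + 4.4272·q_1 = (0.2000, 0.6000).
‖u_2‖ = 0.6325, so q_2 = (0.3162, 0.9487).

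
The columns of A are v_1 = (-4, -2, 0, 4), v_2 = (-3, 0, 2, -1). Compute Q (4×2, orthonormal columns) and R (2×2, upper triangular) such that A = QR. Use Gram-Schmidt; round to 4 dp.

Q = [[-0.6667, -0.6039], [-0.3333, 0.1271], [0.0000, 0.5721], [0.6667, -0.5403]], R = [[6.0000, 1.3333], [0.0000, 3.4960]]

v_1 = (-4, -2, 0, 4); ‖v_1‖ = 6.0000, so q_1 = (-0.6667, -0.3333, 0.0000, 0.6667).
q_1·v_2 = (-0.6667)·(-3) + (-0.3333)·0 + 0.0000·2 + 0.6667·(-1) = 1.3333.
u_2 = v_2 − 1.3333·q_1 = (-2.1111, 0.4444, 2.0000, -1.8889).
‖u_2‖ = 3.4960, so q_2 = (-0.6039, 0.1271, 0.5721, -0.5403).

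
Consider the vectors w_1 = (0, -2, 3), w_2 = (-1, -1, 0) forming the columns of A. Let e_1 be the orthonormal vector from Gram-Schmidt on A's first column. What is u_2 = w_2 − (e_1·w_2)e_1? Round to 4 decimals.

w_1 = (0, -2, 3); ‖w_1‖ = 3.6056, so e_1 = (0.0000, -0.5547, 0.8321).
e_1·w_2 = 0.0000·(-1) + (-0.5547)·(-1) + 0.8321·0 = 0.5547.
u_2 = w_2 − 0.5547·e_1 = (-1.0000, -0.6923, -0.4615).

u_2 = (-1.0000, -0.6923, -0.4615)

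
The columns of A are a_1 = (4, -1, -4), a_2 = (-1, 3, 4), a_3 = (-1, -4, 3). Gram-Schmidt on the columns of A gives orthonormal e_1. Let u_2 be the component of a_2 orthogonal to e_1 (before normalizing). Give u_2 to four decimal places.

u_2 = (1.7879, 2.3030, 1.2121)

a_1 = (4, -1, -4); ‖a_1‖ = 5.7446, so e_1 = (0.6963, -0.1741, -0.6963).
e_1·a_2 = 0.6963·(-1) + (-0.1741)·3 + (-0.6963)·4 = -4.0038.
u_2 = a_2 + 4.0038·e_1 = (1.7879, 2.3030, 1.2121).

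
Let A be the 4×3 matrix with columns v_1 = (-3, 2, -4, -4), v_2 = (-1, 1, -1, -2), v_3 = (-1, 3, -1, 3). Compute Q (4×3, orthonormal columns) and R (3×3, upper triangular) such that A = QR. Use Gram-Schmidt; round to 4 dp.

Q = [[-0.4472, 0.1754, -0.1506], [0.2981, 0.3216, 0.8661], [-0.5963, 0.6724, 0.0753], [-0.5963, -0.6432, 0.4707]], R = [[6.7082, 2.5342, 0.1491], [0.0000, 0.7601, -1.8126], [0.0000, 0.0000, 4.0856]]

v_1 = (-3, 2, -4, -4); ‖v_1‖ = 6.7082, so q_1 = (-0.4472, 0.2981, -0.5963, -0.5963).
q_1·v_2 = (-0.4472)·(-1) + 0.2981·1 + (-0.5963)·(-1) + (-0.5963)·(-2) = 2.5342.
u_2 = v_2 − 2.5342·q_1 = (0.1333, 0.2444, 0.5111, -0.4889).
‖u_2‖ = 0.7601, so q_2 = (0.1754, 0.3216, 0.6724, -0.6432).
q_1·v_3 = (-0.4472)·(-1) + 0.2981·3 + (-0.5963)·(-1) + (-0.5963)·3 = 0.1491; q_2·v_3 = 0.1754·(-1) + 0.3216·3 + 0.6724·(-1) + (-0.6432)·3 = -1.8126.
u_3 = v_3 − 0.1491·q_1 + 1.8126·q_2 = (-0.6154, 3.5385, 0.3077, 1.9231).
‖u_3‖ = 4.0856, so q_3 = (-0.1506, 0.8661, 0.0753, 0.4707).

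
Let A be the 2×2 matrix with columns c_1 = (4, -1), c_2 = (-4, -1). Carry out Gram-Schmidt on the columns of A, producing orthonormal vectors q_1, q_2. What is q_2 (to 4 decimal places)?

c_1 = (4, -1); ‖c_1‖ = 4.1231, so q_1 = (0.9701, -0.2425).
q_1·c_2 = 0.9701·(-4) + (-0.2425)·(-1) = -3.6380.
u_2 = c_2 + 3.6380·q_1 = (-0.4706, -1.8824).
‖u_2‖ = 1.9403, so q_2 = (-0.2425, -0.9701).

q_2 = (-0.2425, -0.9701)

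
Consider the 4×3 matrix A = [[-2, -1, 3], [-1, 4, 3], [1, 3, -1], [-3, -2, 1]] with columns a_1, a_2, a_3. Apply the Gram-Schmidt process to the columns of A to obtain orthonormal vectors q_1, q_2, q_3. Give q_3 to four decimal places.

q_3 = (0.5810, 0.2030, -0.4891, -0.6181)

q_1 = a_1/‖a_1‖ = (-2, -1, 1, -3)/3.8730 = (-0.5164, -0.2582, 0.2582, -0.7746).
r_{12} = q_1·a_2 = 1.8074.
u_2 = a_2 − 1.8074·q_1 = (-0.0667, 4.4667, 2.5333, -0.6000).
‖u_2‖ = 5.1704, so q_2 = (-0.0129, 0.8639, 0.4900, -0.1160).
r_{13} = q_1·a_3 = -3.3566; r_{23} = q_2·a_3 = 1.9470.
u_3 = a_3 + 3.3566·q_1 − 1.9470·q_2 = (1.2918, 0.4514, -1.0873, -1.3741).
‖u_3‖ = 2.2232, so q_3 = (0.5810, 0.2030, -0.4891, -0.6181).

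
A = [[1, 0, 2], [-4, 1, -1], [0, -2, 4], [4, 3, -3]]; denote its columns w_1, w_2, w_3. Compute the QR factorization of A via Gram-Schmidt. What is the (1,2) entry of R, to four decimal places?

w_1 = (1, -4, 0, 4); ‖w_1‖ = 5.7446, so e_1 = (0.1741, -0.6963, 0.0000, 0.6963).
r_{12} = e_1·w_2 = 1.3926.

r_{12} = 1.3926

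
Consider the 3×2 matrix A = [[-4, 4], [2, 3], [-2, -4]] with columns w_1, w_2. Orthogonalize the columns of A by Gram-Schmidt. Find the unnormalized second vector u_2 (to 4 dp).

w_1 = (-4, 2, -2); ‖w_1‖ = 4.8990, so e_1 = (-0.8165, 0.4082, -0.4082).
e_1·w_2 = (-0.8165)·4 + 0.4082·3 + (-0.4082)·(-4) = -0.4082.
u_2 = w_2 + 0.4082·e_1 = (3.6667, 3.1667, -4.1667).

u_2 = (3.6667, 3.1667, -4.1667)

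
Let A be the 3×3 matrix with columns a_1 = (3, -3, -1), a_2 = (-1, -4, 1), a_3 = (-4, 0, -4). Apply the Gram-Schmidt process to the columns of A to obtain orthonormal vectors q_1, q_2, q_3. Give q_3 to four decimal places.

a_1 = (3, -3, -1); ‖a_1‖ = 4.3589, so q_1 = (0.6882, -0.6882, -0.2294).
q_1·a_2 = 0.6882·(-1) + (-0.6882)·(-4) + (-0.2294)·1 = 1.8353.
u_2 = a_2 − 1.8353·q_1 = (-2.2632, -2.7368, 1.4211).
‖u_2‖ = 3.8251, so q_2 = (-0.5917, -0.7155, 0.3715).
q_1·a_3 = 0.6882·(-4) + (-0.6882)·0 + (-0.2294)·(-4) = -1.8353; q_2·a_3 = (-0.5917)·(-4) + (-0.7155)·0 + 0.3715·(-4) = 0.8806.
u_3 = a_3 + 1.8353·q_1 − 0.8806·q_2 = (-2.2158, -0.6331, -4.7482).
‖u_3‖ = 5.2779, so q_3 = (-0.4198, -0.1200, -0.8996).

q_3 = (-0.4198, -0.1200, -0.8996)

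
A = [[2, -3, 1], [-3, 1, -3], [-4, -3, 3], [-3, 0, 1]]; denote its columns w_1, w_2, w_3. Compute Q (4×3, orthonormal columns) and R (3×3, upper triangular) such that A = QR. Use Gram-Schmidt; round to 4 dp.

Q = [[0.3244, -0.7290, -0.4434], [-0.4867, 0.2855, -0.8256], [-0.6489, -0.6197, 0.1682], [-0.4867, 0.0547, 0.3058]], R = [[6.1644, 0.4867, -0.6489], [0.0000, 4.3316, -3.3900], [0.0000, 0.0000, 2.8438]]

w_1 = (2, -3, -4, -3); ‖w_1‖ = 6.1644, so q_1 = (0.3244, -0.4867, -0.6489, -0.4867).
q_1·w_2 = 0.3244·(-3) + (-0.4867)·1 + (-0.6489)·(-3) + (-0.4867)·0 = 0.4867.
u_2 = w_2 − 0.4867·q_1 = (-3.1579, 1.2368, -2.6842, 0.2368).
‖u_2‖ = 4.3316, so q_2 = (-0.7290, 0.2855, -0.6197, 0.0547).
q_1·w_3 = 0.3244·1 + (-0.4867)·(-3) + (-0.6489)·3 + (-0.4867)·1 = -0.6489; q_2·w_3 = (-0.7290)·1 + 0.2855·(-3) + (-0.6197)·3 + 0.0547·1 = -3.3900.
u_3 = w_3 + 0.6489·q_1 + 3.3900·q_2 = (-1.2609, -2.3478, 0.4783, 0.8696).
‖u_3‖ = 2.8438, so q_3 = (-0.4434, -0.8256, 0.1682, 0.3058).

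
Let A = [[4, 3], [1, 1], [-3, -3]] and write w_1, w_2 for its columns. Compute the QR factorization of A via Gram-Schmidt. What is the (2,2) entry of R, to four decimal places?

w_1 = (4, 1, -3); ‖w_1‖ = 5.0990, so q_1 = (0.7845, 0.1961, -0.5883).
q_1·w_2 = 0.7845·3 + 0.1961·1 + (-0.5883)·(-3) = 4.3146.
u_2 = w_2 − 4.3146·q_1 = (-0.3846, 0.1538, -0.4615).
r_{22} = ‖u_2‖ = 0.6202.

r_{22} = 0.6202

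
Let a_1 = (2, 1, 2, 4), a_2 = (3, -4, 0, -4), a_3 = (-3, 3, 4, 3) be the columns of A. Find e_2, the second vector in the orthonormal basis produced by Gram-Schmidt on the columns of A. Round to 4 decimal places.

e_2 = (0.7155, -0.5974, 0.1945, -0.3056)

a_1 = (2, 1, 2, 4); ‖a_1‖ = 5.0000, so e_1 = (0.4000, 0.2000, 0.4000, 0.8000).
e_1·a_2 = 0.4000·3 + 0.2000·(-4) + 0.4000·0 + 0.8000·(-4) = -2.8000.
u_2 = a_2 + 2.8000·e_1 = (4.1200, -3.4400, 1.1200, -1.7600).
‖u_2‖ = 5.7585, so e_2 = (0.7155, -0.5974, 0.1945, -0.3056).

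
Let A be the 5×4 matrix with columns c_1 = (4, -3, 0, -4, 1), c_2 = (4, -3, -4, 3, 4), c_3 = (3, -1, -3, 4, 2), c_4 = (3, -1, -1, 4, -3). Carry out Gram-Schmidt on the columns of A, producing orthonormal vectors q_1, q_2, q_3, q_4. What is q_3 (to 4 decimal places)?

c_1 = (4, -3, 0, -4, 1); ‖c_1‖ = 6.4807, so q_1 = (0.6172, -0.4629, 0.0000, -0.6172, 0.1543).
q_1·c_2 = 0.6172·4 + (-0.4629)·(-3) + 0.0000·(-4) + (-0.6172)·3 + 0.1543·4 = 2.6232.
u_2 = c_2 − 2.6232·q_1 = (2.3810, -1.7857, -4.0000, 4.6190, 3.5952).
‖u_2‖ = 7.6889, so q_2 = (0.3097, -0.2322, -0.5202, 0.6007, 0.4676).
q_1·c_3 = 0.6172·3 + (-0.4629)·(-1) + 0.0000·(-3) + (-0.6172)·4 + 0.1543·2 = 0.1543; q_2·c_3 = 0.3097·3 + (-0.2322)·(-1) + (-0.5202)·(-3) + 0.6007·4 + 0.4676·2 = 6.0601.
u_3 = c_3 − 0.1543·q_1 − 6.0601·q_2 = (1.0282, 0.4789, 0.1526, 0.4547, -0.8574).
‖u_3‖ = 1.5006, so q_3 = (0.6852, 0.3191, 0.1017, 0.3030, -0.5714).

q_3 = (0.6852, 0.3191, 0.1017, 0.3030, -0.5714)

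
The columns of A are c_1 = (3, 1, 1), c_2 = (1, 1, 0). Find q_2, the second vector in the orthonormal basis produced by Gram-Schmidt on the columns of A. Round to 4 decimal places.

q_2 = (-0.1231, 0.8616, -0.4924)

c_1 = (3, 1, 1); ‖c_1‖ = 3.3166, so q_1 = (0.9045, 0.3015, 0.3015).
q_1·c_2 = 0.9045·1 + 0.3015·1 + 0.3015·0 = 1.2060.
u_2 = c_2 − 1.2060·q_1 = (-0.0909, 0.6364, -0.3636).
‖u_2‖ = 0.7385, so q_2 = (-0.1231, 0.8616, -0.4924).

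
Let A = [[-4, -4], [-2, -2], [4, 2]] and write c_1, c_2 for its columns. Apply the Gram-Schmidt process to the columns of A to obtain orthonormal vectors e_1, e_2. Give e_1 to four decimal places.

c_1 = (-4, -2, 4); ‖c_1‖ = 6.0000, so e_1 = (-0.6667, -0.3333, 0.6667).

e_1 = (-0.6667, -0.3333, 0.6667)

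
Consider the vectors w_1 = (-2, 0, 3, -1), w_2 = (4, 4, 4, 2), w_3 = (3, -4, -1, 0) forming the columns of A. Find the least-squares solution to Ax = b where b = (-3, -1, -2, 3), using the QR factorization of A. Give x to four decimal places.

x = (-0.3985, -0.3882, -0.3728)

w_1 = (-2, 0, 3, -1); ‖w_1‖ = 3.7417, so e_1 = (-0.5345, 0.0000, 0.8018, -0.2673).
e_1·w_2 = (-0.5345)·4 + 0.0000·4 + 0.8018·4 + (-0.2673)·2 = 0.5345.
u_2 = w_2 − 0.5345·e_1 = (4.2857, 4.0000, 3.5714, 2.1429).
‖u_2‖ = 7.1913, so e_2 = (0.5960, 0.5562, 0.4966, 0.2980).
e_1·w_3 = (-0.5345)·3 + 0.0000·(-4) + 0.8018·(-1) + (-0.2673)·0 = -2.4054; e_2·w_3 = 0.5960·3 + 0.5562·(-4) + 0.4966·(-1) + 0.2980·0 = -0.9337.
u_3 = w_3 + 2.4054·e_1 + 0.9337·e_2 = (2.2707, -3.4807, 1.3923, -0.3646).
‖u_3‖ = 4.3980, so e_3 = (0.5163, -0.7914, 0.3166, -0.0829).
Qᵀb = (-0.8018, -2.4434, -1.6394).
Back-substitute: x_3 = -1.6394/4.3980 = -0.3728.
x_2 = (-2.4434 + 0.9337·(-0.3728))/7.1913 = -0.3882.
x_1 = (-0.8018 − 0.5345·(-0.3882) + 2.4054·(-0.3728))/3.7417 = -0.3985.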